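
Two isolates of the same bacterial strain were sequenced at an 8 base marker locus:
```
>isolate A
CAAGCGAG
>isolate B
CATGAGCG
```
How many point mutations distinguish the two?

Mismatches (1-based): site 3: A→T; site 5: C→A; site 7: A→C.

3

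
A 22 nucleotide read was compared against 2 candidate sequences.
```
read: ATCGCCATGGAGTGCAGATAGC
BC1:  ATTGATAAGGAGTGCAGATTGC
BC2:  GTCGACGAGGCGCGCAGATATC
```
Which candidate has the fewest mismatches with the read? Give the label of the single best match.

BC1

BC1 differs at 5 sites; BC2 differs at 7 sites. The closest is BC1.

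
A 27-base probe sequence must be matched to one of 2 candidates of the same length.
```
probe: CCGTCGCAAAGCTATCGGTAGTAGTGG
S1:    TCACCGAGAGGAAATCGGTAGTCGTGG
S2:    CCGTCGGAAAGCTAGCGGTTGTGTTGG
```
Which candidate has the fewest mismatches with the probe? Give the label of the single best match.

Hamming distances to probe — S1: 9; S2: 5.
Smallest is S2 with 5 mismatches.

S2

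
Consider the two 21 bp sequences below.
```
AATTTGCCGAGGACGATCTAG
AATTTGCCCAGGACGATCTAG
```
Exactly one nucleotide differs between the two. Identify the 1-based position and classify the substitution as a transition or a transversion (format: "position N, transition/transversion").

position 9, transversion

Position 9 changes G→C. G is a purine and C is a pyrimidine, so this is a transversion.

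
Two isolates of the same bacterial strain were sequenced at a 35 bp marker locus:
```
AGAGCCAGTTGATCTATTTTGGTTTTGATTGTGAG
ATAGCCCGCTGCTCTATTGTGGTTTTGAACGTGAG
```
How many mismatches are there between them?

7

Mismatches (1-based): position 2: G→T; position 7: A→C; position 9: T→C; position 12: A→C; position 19: T→G; position 29: T→A; position 30: T→C.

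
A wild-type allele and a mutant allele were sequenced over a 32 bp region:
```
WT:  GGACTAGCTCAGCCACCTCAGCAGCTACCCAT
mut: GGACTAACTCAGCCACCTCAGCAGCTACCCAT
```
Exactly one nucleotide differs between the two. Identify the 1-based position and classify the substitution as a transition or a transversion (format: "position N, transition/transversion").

The sequences differ only at position 7: G→A (purine→purine), a transition.

position 7, transition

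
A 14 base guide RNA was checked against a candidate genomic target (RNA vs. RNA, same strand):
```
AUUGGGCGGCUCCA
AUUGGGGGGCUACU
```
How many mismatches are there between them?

Mismatches (1-based): site 7: C→G; site 12: C→A; site 14: A→U.

3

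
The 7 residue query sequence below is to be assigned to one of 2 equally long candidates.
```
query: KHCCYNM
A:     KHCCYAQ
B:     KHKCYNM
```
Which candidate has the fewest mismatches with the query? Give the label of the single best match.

B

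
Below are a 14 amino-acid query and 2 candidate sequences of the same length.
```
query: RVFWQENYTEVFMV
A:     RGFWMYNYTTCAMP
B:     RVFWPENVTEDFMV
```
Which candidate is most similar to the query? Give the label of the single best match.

B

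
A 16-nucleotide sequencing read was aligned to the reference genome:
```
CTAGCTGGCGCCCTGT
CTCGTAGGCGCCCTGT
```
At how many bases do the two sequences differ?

3

Mismatches (1-based): base 3: A→C; base 5: C→T; base 6: T→A.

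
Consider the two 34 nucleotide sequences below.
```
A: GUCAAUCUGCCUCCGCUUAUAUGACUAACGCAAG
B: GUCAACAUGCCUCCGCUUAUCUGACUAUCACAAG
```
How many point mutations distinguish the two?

5

The sequences differ at sites 6, 7, 21, 28, 30 (1-based) — 5 in total.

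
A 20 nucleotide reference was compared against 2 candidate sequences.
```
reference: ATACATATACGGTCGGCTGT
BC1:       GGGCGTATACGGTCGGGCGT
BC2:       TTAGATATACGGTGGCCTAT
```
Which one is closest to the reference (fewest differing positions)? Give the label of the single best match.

BC1 differs at 6 positions; BC2 differs at 5 positions. The closest is BC2.

BC2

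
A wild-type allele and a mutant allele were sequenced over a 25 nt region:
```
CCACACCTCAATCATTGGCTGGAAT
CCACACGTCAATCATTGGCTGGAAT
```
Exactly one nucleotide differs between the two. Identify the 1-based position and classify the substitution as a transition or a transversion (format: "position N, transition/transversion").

position 7, transversion

The sequences differ only at position 7: C→G (pyrimidine→purine), a transversion.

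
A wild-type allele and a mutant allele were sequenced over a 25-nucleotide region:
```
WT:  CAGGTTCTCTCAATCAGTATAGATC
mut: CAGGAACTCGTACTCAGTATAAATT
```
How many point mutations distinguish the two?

Mismatches (1-based): site 5: T→A; site 6: T→A; site 10: T→G; site 11: C→T; site 13: A→C; site 22: G→A; site 25: C→T.

7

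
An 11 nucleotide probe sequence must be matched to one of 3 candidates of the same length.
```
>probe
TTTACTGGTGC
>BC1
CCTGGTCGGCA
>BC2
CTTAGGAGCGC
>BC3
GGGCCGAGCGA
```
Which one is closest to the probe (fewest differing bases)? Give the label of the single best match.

Hamming distances to probe — BC1: 8; BC2: 5; BC3: 8.
Smallest is BC2 with 5 mismatches.

BC2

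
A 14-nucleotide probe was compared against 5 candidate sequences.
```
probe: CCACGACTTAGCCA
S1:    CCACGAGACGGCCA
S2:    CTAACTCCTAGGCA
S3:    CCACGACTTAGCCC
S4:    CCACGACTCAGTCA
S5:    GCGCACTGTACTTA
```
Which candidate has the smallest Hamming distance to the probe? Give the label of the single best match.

S3

Hamming distances to probe — S1: 4; S2: 6; S3: 1; S4: 2; S5: 9.
Smallest is S3 with 1 mismatch.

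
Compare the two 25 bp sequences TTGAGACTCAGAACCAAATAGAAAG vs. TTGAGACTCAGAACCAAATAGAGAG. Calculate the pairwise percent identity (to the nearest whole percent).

96%

Mismatch at position 23 (1-based): 1 of 25.
Identical positions: 24/25 = 96% → 96%.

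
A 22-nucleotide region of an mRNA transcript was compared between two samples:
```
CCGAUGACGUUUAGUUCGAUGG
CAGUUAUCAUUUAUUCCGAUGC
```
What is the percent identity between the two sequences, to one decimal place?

Mismatches at positions 2, 4, 6, 7, 9, 14, 16, 22 (1-based): 8 of 22.
Identical positions: 14/22 = 63.64% → 63.6%.

63.6%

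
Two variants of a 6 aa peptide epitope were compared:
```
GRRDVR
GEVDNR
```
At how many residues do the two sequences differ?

3

The sequences differ at residues 2, 3, 5 (1-based) — 3 in total.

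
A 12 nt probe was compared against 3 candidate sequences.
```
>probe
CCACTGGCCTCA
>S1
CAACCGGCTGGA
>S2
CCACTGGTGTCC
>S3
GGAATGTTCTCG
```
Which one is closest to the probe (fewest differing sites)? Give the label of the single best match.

Hamming distances to probe — S1: 5; S2: 3; S3: 6.
Smallest is S2 with 3 mismatches.

S2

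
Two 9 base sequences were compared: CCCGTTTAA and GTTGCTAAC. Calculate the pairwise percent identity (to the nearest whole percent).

6 positions differ (1, 2, 3, 5, 7, 9), so 3 of 9 match: 3/9 = 33.33%.

33%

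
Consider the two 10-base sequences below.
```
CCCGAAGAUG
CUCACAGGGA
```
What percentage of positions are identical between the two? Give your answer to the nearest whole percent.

Mismatches at positions 2, 4, 5, 8, 9, 10 (1-based): 6 of 10.
Identical positions: 4/10 = 40% → 40%.

40%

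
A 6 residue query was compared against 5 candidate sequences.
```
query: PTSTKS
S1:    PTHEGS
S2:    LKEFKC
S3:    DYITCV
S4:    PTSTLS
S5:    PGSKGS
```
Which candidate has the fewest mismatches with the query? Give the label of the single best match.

Hamming distances to query — S1: 3; S2: 5; S3: 5; S4: 1; S5: 3.
Smallest is S4 with 1 mismatch.

S4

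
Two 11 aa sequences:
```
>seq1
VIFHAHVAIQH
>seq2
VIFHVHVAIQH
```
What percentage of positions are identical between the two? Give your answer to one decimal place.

Mismatch at position 5 (1-based): 1 of 11.
Identical positions: 10/11 = 90.91% → 90.9%.

90.9%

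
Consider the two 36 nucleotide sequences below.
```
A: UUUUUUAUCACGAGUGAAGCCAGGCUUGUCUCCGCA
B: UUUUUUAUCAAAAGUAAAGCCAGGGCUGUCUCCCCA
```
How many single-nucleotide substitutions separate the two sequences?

6

Mismatches (1-based): position 11: C→A; position 12: G→A; position 16: G→A; position 25: C→G; position 26: U→C; position 34: G→C.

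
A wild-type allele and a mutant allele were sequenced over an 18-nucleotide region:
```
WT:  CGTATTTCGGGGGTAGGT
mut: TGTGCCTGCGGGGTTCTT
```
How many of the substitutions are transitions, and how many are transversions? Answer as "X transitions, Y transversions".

4 transitions, 5 transversions

Transitions (purine↔purine or pyrimidine↔pyrimidine): 1 C→T, 4 A→G, 5 T→C, 6 T→C.
Transversions (purine↔pyrimidine): 8 C→G, 9 G→C, 15 A→T, 16 G→C, 17 G→T.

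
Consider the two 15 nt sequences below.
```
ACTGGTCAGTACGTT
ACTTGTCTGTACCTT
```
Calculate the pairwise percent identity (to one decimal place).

80.0%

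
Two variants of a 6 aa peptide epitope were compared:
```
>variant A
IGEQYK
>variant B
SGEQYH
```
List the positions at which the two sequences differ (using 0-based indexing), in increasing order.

0, 5

Scanning 0-based: 0: I/S; 5: K/H.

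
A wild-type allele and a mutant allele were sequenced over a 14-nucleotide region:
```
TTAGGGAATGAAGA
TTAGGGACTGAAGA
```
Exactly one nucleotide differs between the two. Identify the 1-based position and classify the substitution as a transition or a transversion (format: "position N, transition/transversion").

position 8, transversion

Position 8 changes A→C. A is a purine and C is a pyrimidine, so this is a transversion.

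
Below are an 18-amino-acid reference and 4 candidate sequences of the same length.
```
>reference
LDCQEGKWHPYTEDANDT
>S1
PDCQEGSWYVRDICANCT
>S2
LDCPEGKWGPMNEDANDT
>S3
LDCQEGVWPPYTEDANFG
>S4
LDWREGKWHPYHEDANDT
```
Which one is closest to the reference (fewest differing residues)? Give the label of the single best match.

S4

S1 differs at 9 residues; S2 differs at 4 residues; S3 differs at 4 residues; S4 differs at 3 residues. The closest is S4.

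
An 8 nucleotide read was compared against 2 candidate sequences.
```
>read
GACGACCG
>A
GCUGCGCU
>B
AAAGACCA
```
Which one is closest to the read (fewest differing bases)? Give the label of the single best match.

A differs at 5 bases; B differs at 3 bases. The closest is B.

B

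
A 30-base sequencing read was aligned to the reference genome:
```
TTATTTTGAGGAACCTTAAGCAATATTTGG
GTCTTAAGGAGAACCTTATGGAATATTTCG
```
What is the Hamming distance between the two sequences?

9

The sequences differ at positions 1, 3, 6, 7, 9, 10, 19, 21, 29 (1-based) — 9 in total.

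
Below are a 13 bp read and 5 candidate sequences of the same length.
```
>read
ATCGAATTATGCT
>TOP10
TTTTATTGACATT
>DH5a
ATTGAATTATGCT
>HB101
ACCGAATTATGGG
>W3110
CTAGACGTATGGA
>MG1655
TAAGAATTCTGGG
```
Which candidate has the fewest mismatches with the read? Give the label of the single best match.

DH5a

Hamming distances to read — TOP10: 8; DH5a: 1; HB101: 3; W3110: 6; MG1655: 6.
Smallest is DH5a with 1 mismatch.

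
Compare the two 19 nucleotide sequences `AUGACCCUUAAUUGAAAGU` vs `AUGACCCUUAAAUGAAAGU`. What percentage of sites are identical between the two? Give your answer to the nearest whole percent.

1 position differs (12), so 18 of 19 match: 18/19 = 94.74%.

95%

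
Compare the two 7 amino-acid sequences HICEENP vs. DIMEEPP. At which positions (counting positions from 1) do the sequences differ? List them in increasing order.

1, 3, 6

Scanning 1-based: 1: H/D; 3: C/M; 6: N/P.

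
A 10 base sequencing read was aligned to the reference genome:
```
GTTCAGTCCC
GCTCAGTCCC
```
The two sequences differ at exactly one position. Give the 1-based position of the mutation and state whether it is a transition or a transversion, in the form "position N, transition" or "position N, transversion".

position 2, transition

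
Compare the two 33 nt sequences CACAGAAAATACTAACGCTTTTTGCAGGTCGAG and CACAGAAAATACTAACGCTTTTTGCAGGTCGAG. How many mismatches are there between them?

0

No positions differ; the sequences are identical.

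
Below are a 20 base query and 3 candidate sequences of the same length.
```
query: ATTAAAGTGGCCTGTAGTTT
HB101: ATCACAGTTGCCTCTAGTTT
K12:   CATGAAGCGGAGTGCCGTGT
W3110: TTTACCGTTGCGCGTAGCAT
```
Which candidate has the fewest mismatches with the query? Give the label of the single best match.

HB101

HB101 differs at 4 positions; K12 differs at 9 positions; W3110 differs at 8 positions. The closest is HB101.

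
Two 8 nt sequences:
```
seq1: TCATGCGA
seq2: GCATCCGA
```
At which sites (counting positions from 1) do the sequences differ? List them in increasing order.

1, 5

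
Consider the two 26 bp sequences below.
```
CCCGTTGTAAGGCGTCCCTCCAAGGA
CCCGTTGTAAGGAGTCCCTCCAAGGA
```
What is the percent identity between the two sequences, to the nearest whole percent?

Mismatch at position 13 (1-based): 1 of 26.
Identical positions: 25/26 = 96.15% → 96%.

96%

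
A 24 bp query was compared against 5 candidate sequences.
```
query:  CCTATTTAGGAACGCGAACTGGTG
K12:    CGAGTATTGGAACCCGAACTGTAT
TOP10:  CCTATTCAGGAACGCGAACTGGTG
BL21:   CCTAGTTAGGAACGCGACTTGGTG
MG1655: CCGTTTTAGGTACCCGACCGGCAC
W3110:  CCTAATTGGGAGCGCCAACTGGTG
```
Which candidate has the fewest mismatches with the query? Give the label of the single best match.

TOP10

Hamming distances to query — K12: 9; TOP10: 1; BL21: 3; MG1655: 9; W3110: 4.
Smallest is TOP10 with 1 mismatch.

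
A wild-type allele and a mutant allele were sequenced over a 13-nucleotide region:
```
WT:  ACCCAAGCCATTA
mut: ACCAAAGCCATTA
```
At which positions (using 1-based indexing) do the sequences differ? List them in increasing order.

Differences at position 4 (C→A).

4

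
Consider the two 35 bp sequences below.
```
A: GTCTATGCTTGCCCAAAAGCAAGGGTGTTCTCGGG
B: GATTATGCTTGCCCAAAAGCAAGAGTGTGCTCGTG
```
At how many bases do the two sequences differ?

5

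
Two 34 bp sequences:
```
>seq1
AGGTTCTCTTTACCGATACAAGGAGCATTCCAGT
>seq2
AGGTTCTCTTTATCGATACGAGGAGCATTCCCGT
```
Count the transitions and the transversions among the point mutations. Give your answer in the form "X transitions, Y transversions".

Transitions (purine↔purine or pyrimidine↔pyrimidine): 13 C→T, 20 A→G.
Transversions (purine↔pyrimidine): 32 A→C.

2 transitions, 1 transversion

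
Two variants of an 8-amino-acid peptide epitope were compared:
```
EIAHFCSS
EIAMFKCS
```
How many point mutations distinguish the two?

3

Comparing position by position, 3 residues differ: 4 (H/M), 6 (C/K), 7 (S/C).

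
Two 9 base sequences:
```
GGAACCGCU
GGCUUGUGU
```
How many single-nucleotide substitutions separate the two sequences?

6

The sequences differ at positions 3, 4, 5, 6, 7, 8 (1-based) — 6 in total.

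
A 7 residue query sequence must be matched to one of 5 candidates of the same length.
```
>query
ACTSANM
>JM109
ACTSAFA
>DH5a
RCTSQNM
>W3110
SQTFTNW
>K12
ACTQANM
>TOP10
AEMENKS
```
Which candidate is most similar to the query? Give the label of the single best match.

K12

Hamming distances to query — JM109: 2; DH5a: 2; W3110: 5; K12: 1; TOP10: 6.
Smallest is K12 with 1 mismatch.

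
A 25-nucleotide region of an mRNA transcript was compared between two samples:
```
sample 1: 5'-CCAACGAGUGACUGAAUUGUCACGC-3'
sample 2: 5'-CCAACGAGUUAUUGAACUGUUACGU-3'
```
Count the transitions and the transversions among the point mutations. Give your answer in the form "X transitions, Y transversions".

4 transitions, 1 transversion

Transitions (purine↔purine or pyrimidine↔pyrimidine): 12 C→U, 17 U→C, 21 C→U, 25 C→U.
Transversions (purine↔pyrimidine): 10 G→U.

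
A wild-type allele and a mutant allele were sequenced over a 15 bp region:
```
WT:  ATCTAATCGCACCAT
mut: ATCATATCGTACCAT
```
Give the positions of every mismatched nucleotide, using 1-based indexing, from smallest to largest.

4, 5, 10

Differences at position 4 (T→A), position 5 (A→T), position 10 (C→T).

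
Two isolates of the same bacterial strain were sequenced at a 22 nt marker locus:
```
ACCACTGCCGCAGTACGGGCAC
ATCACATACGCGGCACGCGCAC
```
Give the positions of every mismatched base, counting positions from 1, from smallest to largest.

Scanning 1-based: 2: C/T; 6: T/A; 7: G/T; 8: C/A; 12: A/G; 14: T/C; 18: G/C.

2, 6, 7, 8, 12, 14, 18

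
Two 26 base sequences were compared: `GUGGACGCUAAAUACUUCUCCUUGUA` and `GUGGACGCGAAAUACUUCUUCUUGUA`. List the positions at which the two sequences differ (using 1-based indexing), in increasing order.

Differences at position 9 (U→G), position 20 (C→U).

9, 20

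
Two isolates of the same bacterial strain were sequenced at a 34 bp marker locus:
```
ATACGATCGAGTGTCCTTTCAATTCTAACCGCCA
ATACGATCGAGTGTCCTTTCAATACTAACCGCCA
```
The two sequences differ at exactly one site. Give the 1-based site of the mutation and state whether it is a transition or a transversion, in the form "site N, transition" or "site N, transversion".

site 24, transversion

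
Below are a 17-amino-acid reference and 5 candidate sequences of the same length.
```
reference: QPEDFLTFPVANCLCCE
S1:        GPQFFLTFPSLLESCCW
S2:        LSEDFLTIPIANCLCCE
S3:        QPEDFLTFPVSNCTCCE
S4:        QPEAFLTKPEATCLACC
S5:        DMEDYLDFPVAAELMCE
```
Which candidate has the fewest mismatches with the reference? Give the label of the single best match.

S1 differs at 9 positions; S2 differs at 4 positions; S3 differs at 2 positions; S4 differs at 6 positions; S5 differs at 7 positions. The closest is S3.

S3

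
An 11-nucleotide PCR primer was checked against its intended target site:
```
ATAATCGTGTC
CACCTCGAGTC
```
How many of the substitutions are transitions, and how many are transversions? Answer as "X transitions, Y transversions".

0 transitions, 5 transversions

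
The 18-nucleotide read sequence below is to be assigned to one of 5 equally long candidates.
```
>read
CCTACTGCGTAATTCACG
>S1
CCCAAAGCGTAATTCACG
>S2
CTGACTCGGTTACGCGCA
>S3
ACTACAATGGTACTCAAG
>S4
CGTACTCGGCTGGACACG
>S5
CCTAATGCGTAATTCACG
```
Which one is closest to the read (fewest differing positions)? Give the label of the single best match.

S1 differs at 3 positions; S2 differs at 9 positions; S3 differs at 8 positions; S4 differs at 8 positions; S5 differs at 1 position. The closest is S5.

S5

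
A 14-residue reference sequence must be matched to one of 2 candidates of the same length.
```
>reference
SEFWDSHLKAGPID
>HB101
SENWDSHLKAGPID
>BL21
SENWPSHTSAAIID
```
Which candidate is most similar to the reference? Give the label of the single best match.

Hamming distances to reference — HB101: 1; BL21: 6.
Smallest is HB101 with 1 mismatch.

HB101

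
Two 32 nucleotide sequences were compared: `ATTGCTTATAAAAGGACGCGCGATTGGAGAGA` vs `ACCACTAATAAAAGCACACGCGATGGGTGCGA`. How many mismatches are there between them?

9

The sequences differ at positions 2, 3, 4, 7, 15, 18, 25, 28, 30 (1-based) — 9 in total.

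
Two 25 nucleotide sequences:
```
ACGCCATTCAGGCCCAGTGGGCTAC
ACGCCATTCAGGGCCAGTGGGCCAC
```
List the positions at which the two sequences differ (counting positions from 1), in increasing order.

Scanning 1-based: 13: C/G; 23: T/C.

13, 23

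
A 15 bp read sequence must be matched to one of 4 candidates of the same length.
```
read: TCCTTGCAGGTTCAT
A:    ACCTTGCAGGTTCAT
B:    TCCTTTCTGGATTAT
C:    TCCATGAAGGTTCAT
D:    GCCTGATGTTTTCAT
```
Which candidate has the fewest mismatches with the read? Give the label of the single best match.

A

Hamming distances to read — A: 1; B: 4; C: 2; D: 7.
Smallest is A with 1 mismatch.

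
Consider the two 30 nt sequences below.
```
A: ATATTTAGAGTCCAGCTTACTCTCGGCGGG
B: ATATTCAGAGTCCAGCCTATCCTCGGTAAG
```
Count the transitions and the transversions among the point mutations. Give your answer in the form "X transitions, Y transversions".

7 transitions, 0 transversions

Mismatches (1-based):
site 6: T→C (pyrimidine→pyrimidine, transition)
site 17: T→C (pyrimidine→pyrimidine, transition)
site 20: C→T (pyrimidine→pyrimidine, transition)
site 21: T→C (pyrimidine→pyrimidine, transition)
site 27: C→T (pyrimidine→pyrimidine, transition)
site 28: G→A (purine→purine, transition)
site 29: G→A (purine→purine, transition)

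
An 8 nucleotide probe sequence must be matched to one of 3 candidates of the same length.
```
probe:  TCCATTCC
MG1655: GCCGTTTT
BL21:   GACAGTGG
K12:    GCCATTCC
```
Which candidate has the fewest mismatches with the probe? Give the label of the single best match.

K12

MG1655 differs at 4 positions; BL21 differs at 5 positions; K12 differs at 1 position. The closest is K12.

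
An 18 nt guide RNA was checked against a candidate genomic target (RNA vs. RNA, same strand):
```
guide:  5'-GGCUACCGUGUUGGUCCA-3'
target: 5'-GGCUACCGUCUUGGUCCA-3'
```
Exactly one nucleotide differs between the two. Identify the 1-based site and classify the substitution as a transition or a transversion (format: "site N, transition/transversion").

site 10, transversion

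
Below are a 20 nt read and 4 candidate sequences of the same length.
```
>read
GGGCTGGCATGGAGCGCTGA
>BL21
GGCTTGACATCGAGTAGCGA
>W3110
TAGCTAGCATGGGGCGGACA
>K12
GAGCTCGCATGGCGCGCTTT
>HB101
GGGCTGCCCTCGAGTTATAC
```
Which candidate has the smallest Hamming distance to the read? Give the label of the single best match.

K12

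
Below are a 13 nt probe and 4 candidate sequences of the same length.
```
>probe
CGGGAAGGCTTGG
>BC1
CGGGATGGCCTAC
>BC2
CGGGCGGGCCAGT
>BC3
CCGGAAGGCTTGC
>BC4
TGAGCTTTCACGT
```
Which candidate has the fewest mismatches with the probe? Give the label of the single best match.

BC1 differs at 4 bases; BC2 differs at 5 bases; BC3 differs at 2 bases; BC4 differs at 9 bases. The closest is BC3.

BC3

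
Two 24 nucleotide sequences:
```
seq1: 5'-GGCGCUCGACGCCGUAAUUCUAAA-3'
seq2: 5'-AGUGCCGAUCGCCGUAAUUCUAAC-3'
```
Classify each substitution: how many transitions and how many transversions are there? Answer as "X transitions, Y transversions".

Mismatches (1-based):
position 1: G→A (purine→purine, transition)
position 3: C→U (pyrimidine→pyrimidine, transition)
position 6: U→C (pyrimidine→pyrimidine, transition)
position 7: C→G (pyrimidine→purine, transversion)
position 8: G→A (purine→purine, transition)
position 9: A→U (purine→pyrimidine, transversion)
position 24: A→C (purine→pyrimidine, transversion)

4 transitions, 3 transversions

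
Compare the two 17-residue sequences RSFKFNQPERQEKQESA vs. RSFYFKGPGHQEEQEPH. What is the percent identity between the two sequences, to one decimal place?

52.9%

Mismatches at positions 4, 6, 7, 9, 10, 13, 16, 17 (1-based): 8 of 17.
Identical positions: 9/17 = 52.94% → 52.9%.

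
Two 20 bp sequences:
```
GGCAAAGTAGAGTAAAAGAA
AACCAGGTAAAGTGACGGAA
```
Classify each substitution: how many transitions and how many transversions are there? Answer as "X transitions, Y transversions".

6 transitions, 2 transversions

Mismatches (1-based):
site 1: G→A (purine→purine, transition)
site 2: G→A (purine→purine, transition)
site 4: A→C (purine→pyrimidine, transversion)
site 6: A→G (purine→purine, transition)
site 10: G→A (purine→purine, transition)
site 14: A→G (purine→purine, transition)
site 16: A→C (purine→pyrimidine, transversion)
site 17: A→G (purine→purine, transition)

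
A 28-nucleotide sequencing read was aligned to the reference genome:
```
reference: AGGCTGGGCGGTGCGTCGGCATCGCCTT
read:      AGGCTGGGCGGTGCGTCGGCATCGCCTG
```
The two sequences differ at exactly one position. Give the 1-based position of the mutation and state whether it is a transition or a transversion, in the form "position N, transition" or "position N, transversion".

Position 28 changes T→G. T is a pyrimidine and G is a purine, so this is a transversion.

position 28, transversion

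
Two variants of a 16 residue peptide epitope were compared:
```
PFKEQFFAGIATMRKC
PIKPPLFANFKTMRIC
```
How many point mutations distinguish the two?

Comparing position by position, 8 residues differ: 2 (F/I), 4 (E/P), 5 (Q/P), 6 (F/L), 9 (G/N), 10 (I/F), 11 (A/K), 15 (K/I).

8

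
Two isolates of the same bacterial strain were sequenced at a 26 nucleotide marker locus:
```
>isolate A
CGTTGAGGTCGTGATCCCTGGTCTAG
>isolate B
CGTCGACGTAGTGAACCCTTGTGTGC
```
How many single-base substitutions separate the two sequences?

8

Comparing position by position, 8 sites differ: 4 (T/C), 7 (G/C), 10 (C/A), 15 (T/A), 20 (G/T), 23 (C/G), 25 (A/G), 26 (G/C).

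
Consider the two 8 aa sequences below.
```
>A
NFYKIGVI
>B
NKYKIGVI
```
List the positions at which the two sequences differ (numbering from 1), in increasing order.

Scanning 1-based: 2: F/K.

2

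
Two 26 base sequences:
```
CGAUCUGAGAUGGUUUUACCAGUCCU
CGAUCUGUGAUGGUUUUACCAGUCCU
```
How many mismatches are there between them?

1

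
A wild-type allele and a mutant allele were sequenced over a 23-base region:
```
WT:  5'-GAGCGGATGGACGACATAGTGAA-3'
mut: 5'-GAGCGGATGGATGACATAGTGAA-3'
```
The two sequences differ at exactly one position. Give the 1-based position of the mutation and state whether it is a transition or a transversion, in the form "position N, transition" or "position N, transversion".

The sequences differ only at position 12: C→T (pyrimidine→pyrimidine), a transition.

position 12, transition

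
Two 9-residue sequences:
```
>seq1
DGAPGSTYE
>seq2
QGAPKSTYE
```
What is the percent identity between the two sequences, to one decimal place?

Mismatches at positions 1, 5 (1-based): 2 of 9.
Identical positions: 7/9 = 77.78% → 77.8%.

77.8%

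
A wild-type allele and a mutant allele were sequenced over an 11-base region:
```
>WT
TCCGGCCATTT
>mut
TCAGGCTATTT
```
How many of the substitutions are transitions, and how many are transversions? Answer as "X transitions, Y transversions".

1 transition, 1 transversion

Mismatches (1-based):
site 3: C→A (pyrimidine→purine, transversion)
site 7: C→T (pyrimidine→pyrimidine, transition)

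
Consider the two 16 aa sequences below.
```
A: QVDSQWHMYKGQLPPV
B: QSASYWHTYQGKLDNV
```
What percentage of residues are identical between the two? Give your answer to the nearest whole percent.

50%

8 positions differ (2, 3, 5, 8, 10, 12, 14, 15), so 8 of 16 match: 8/16 = 50%.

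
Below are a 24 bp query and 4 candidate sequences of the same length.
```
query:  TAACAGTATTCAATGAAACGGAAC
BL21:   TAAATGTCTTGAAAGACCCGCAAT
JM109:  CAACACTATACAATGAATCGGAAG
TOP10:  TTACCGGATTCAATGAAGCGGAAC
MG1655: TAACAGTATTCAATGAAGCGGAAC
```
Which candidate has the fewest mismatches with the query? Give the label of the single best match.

MG1655

BL21 differs at 9 bases; JM109 differs at 5 bases; TOP10 differs at 4 bases; MG1655 differs at 1 base. The closest is MG1655.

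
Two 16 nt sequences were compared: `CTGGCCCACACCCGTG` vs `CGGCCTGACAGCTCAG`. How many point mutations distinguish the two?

Comparing position by position, 8 positions differ: 2 (T/G), 4 (G/C), 6 (C/T), 7 (C/G), 11 (C/G), 13 (C/T), 14 (G/C), 15 (T/A).

8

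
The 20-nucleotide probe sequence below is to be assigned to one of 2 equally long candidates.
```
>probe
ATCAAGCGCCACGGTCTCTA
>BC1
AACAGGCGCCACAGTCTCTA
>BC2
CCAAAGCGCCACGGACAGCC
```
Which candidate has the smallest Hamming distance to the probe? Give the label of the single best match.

Hamming distances to probe — BC1: 3; BC2: 8.
Smallest is BC1 with 3 mismatches.

BC1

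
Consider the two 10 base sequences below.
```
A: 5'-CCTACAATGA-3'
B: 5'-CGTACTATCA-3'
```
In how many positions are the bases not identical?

3

Mismatches (1-based): position 2: C→G; position 6: A→T; position 9: G→C.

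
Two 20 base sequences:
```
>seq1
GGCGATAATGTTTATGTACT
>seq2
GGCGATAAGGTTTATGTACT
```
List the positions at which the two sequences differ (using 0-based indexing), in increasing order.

Differences at position 8 (T→G).

8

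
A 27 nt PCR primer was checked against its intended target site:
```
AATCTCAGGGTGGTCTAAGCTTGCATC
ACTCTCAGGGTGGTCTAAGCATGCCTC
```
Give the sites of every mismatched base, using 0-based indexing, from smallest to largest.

Differences at site 1 (A→C), site 20 (T→A), site 24 (A→C).

1, 20, 24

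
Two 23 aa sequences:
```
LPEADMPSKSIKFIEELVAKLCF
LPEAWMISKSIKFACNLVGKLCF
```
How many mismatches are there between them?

6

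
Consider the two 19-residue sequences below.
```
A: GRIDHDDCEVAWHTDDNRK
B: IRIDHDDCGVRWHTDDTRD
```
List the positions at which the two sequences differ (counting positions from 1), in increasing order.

1, 9, 11, 17, 19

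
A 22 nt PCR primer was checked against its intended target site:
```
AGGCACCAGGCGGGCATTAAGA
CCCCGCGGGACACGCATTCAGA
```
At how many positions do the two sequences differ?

10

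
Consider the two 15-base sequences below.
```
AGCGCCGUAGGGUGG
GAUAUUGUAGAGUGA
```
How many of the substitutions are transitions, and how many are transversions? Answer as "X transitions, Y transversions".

Mismatches (1-based):
base 1: A→G (purine→purine, transition)
base 2: G→A (purine→purine, transition)
base 3: C→U (pyrimidine→pyrimidine, transition)
base 4: G→A (purine→purine, transition)
base 5: C→U (pyrimidine→pyrimidine, transition)
base 6: C→U (pyrimidine→pyrimidine, transition)
base 11: G→A (purine→purine, transition)
base 15: G→A (purine→purine, transition)

8 transitions, 0 transversions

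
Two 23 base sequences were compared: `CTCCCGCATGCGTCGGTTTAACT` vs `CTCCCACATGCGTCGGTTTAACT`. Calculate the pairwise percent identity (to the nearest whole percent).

96%

1 position differs (6), so 22 of 23 match: 22/23 = 95.65%.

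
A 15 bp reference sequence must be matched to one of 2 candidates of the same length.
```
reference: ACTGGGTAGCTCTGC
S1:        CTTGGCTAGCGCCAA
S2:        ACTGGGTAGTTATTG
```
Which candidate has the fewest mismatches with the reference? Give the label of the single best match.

S1 differs at 7 positions; S2 differs at 4 positions. The closest is S2.

S2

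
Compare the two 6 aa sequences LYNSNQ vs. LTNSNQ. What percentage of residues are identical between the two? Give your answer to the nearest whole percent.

83%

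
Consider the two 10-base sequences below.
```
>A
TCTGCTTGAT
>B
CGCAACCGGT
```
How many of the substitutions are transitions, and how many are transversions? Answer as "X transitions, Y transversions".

6 transitions, 2 transversions

Mismatches (1-based):
position 1: T→C (pyrimidine→pyrimidine, transition)
position 2: C→G (pyrimidine→purine, transversion)
position 3: T→C (pyrimidine→pyrimidine, transition)
position 4: G→A (purine→purine, transition)
position 5: C→A (pyrimidine→purine, transversion)
position 6: T→C (pyrimidine→pyrimidine, transition)
position 7: T→C (pyrimidine→pyrimidine, transition)
position 9: A→G (purine→purine, transition)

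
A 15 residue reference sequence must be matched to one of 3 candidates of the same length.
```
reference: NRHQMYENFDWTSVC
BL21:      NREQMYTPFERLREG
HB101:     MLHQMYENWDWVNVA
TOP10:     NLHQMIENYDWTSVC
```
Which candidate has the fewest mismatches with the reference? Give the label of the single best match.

Hamming distances to reference — BL21: 9; HB101: 6; TOP10: 3.
Smallest is TOP10 with 3 mismatches.

TOP10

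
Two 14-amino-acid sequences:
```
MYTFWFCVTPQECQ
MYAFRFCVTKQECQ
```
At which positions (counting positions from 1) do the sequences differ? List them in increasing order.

3, 5, 10

Differences at position 3 (T→A), position 5 (W→R), position 10 (P→K).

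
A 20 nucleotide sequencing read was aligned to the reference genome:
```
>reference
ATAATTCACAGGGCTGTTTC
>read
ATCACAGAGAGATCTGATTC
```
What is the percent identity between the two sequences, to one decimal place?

8 positions differ (3, 5, 6, 7, 9, 12, 13, 17), so 12 of 20 match: 12/20 = 60%.

60.0%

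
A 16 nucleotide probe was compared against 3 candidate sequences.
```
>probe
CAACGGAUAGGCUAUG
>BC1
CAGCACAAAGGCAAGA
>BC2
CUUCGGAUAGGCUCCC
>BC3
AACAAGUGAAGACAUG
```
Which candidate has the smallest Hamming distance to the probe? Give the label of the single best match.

BC2

Hamming distances to probe — BC1: 7; BC2: 5; BC3: 9.
Smallest is BC2 with 5 mismatches.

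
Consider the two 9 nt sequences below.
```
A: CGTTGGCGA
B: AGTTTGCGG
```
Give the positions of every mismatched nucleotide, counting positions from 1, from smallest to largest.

1, 5, 9

Scanning 1-based: 1: C/A; 5: G/T; 9: A/G.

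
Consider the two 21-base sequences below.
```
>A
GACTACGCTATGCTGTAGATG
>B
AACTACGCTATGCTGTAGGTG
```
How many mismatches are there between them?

Comparing position by position, 2 positions differ: 1 (G/A), 19 (A/G).

2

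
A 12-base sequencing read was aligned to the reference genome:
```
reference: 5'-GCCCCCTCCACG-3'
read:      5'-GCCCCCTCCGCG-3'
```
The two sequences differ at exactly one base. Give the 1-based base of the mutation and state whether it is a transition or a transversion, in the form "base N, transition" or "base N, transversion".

base 10, transition

Base 10 changes A→G. A is a purine and G is a purine, so this is a transition.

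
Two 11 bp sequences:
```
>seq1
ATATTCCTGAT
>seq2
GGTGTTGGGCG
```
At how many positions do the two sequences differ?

9

The sequences differ at positions 1, 2, 3, 4, 6, 7, 8, 10, 11 (1-based) — 9 in total.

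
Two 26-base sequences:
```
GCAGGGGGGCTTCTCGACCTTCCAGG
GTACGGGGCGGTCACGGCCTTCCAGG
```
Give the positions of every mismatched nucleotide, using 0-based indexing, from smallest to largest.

Scanning 0-based: 1: C/T; 3: G/C; 8: G/C; 9: C/G; 10: T/G; 13: T/A; 16: A/G.

1, 3, 8, 9, 10, 13, 16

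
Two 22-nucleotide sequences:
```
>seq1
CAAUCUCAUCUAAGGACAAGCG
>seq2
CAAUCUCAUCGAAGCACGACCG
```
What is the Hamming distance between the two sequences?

4

Mismatches (1-based): site 11: U→G; site 15: G→C; site 18: A→G; site 20: G→C.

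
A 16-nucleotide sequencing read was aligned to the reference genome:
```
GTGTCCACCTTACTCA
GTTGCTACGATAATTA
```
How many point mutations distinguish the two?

The sequences differ at positions 3, 4, 6, 9, 10, 13, 15 (1-based) — 7 in total.

7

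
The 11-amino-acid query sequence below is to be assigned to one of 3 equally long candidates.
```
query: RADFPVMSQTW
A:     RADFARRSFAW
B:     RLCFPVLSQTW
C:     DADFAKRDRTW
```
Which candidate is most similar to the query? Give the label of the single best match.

B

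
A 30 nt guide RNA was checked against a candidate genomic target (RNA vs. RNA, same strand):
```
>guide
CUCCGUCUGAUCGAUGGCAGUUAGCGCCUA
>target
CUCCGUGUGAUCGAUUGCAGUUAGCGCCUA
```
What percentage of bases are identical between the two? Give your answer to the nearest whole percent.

93%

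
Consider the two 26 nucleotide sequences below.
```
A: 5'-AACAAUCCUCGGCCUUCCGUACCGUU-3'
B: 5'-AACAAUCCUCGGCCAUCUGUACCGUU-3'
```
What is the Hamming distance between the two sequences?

Comparing position by position, 2 bases differ: 15 (U/A), 18 (C/U).

2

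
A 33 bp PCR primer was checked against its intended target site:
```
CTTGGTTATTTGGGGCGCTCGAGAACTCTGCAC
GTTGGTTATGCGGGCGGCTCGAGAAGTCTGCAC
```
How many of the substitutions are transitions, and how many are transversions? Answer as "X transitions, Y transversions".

1 transition, 5 transversions

Transitions (purine↔purine or pyrimidine↔pyrimidine): 11 T→C.
Transversions (purine↔pyrimidine): 1 C→G, 10 T→G, 15 G→C, 16 C→G, 26 C→G.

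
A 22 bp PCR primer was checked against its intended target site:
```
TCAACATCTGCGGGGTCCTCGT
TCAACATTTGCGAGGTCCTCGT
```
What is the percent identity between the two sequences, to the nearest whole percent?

91%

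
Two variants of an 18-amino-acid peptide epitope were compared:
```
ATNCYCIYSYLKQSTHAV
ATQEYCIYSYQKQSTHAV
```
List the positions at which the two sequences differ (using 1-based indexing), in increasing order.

Differences at position 3 (N→Q), position 4 (C→E), position 11 (L→Q).

3, 4, 11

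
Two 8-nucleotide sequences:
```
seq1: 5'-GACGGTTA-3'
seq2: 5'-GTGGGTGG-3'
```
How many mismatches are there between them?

4

Comparing position by position, 4 bases differ: 2 (A/T), 3 (C/G), 7 (T/G), 8 (A/G).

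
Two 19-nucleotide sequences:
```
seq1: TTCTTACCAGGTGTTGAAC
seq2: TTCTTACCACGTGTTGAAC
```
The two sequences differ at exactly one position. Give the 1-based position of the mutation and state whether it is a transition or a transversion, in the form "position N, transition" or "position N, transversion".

Position 10 changes G→C. G is a purine and C is a pyrimidine, so this is a transversion.

position 10, transversion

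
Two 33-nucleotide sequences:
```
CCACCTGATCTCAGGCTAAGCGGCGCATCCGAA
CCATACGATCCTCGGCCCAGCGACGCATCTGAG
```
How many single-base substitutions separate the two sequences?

11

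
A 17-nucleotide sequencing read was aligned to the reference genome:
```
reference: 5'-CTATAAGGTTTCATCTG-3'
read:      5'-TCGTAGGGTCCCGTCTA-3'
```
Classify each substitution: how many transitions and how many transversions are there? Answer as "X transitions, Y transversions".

8 transitions, 0 transversions

Transitions (purine↔purine or pyrimidine↔pyrimidine): 1 C→T, 2 T→C, 3 A→G, 6 A→G, 10 T→C, 11 T→C, 13 A→G, 17 G→A.
Transversions (purine↔pyrimidine): none.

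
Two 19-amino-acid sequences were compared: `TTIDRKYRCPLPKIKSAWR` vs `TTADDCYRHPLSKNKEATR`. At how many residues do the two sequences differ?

The sequences differ at residues 3, 5, 6, 9, 12, 14, 16, 18 (1-based) — 8 in total.

8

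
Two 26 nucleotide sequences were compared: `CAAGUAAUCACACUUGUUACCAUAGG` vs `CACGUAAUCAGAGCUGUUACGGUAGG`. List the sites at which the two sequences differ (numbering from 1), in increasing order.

3, 11, 13, 14, 21, 22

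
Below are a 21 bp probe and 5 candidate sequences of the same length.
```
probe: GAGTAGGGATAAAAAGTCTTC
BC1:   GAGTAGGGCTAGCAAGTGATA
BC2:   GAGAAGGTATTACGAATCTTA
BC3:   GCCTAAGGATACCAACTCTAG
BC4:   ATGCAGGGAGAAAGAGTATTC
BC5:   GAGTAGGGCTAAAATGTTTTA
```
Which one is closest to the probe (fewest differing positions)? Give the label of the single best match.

Hamming distances to probe — BC1: 6; BC2: 7; BC3: 8; BC4: 6; BC5: 4.
Smallest is BC5 with 4 mismatches.

BC5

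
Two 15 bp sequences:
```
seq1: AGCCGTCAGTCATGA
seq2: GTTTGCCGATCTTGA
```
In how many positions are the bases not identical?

8

Comparing position by position, 8 positions differ: 1 (A/G), 2 (G/T), 3 (C/T), 4 (C/T), 6 (T/C), 8 (A/G), 9 (G/A), 12 (A/T).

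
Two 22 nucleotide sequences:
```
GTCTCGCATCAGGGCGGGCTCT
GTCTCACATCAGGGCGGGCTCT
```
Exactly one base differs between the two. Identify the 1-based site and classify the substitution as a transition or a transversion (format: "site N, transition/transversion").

site 6, transition

Site 6 changes G→A. G is a purine and A is a purine, so this is a transition.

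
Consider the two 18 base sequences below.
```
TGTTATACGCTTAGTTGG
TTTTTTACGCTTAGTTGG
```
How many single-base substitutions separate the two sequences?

2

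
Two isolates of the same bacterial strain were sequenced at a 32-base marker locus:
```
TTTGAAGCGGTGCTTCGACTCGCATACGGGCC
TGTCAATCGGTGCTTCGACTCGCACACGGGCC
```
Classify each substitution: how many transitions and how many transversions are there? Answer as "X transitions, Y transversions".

1 transition, 3 transversions

Mismatches (1-based):
base 2: T→G (pyrimidine→purine, transversion)
base 4: G→C (purine→pyrimidine, transversion)
base 7: G→T (purine→pyrimidine, transversion)
base 25: T→C (pyrimidine→pyrimidine, transition)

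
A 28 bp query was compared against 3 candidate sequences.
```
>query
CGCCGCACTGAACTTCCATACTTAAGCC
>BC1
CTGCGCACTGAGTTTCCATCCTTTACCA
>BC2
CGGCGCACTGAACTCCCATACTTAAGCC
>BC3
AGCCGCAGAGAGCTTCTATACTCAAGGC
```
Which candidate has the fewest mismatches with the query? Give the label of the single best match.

BC2

BC1 differs at 8 positions; BC2 differs at 2 positions; BC3 differs at 7 positions. The closest is BC2.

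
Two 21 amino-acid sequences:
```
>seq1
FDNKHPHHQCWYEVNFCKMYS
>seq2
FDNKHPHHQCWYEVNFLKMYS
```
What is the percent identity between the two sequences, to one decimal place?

95.2%

Mismatch at position 17 (1-based): 1 of 21.
Identical positions: 20/21 = 95.24% → 95.2%.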